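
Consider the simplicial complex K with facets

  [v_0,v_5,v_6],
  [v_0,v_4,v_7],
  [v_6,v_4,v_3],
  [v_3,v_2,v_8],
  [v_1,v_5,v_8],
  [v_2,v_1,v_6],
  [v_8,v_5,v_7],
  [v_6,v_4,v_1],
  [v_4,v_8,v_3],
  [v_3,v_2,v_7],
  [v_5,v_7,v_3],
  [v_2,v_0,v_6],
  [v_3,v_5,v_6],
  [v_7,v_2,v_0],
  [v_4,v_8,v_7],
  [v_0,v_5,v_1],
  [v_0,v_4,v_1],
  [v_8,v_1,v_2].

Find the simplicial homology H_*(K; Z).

Fix the vertex order v_0 < v_1 < v_2 < v_3 < v_4 < v_5 < v_6 < v_7 < v_8 and write every simplex with vertices in increasing order. Then dim K = 2 and the simplices of K are:

  0-simplices (9): [v_0], [v_1], [v_2], [v_3], [v_4], [v_5], [v_6], [v_7], [v_8]
  1-simplices (27): (27 of them)
  2-simplices (18): (18 of them)

Hence C_0 ≅ Z^9, C_1 ≅ Z^27, C_2 ≅ Z^18.

The boundary map ∂_1: C_1 → C_0 sends each edge [p,q] (with p < q) to q − p.
As a 9×27 matrix over Z this has rank 8, with invariant factors (1,1,1,1,1,1,1,1).

Boundary ∂_2: C_2 → C_1 maps a triangle to the signed sum of its edges. For instance
  ∂[v_2,v_3,v_7] = [v_3,v_7] − [v_2,v_7] + [v_2,v_3],
  ∂[v_3,v_5,v_6] = [v_5,v_6] − [v_3,v_6] + [v_3,v_5].
The resulting 27×18 matrix has rank 18, and its Smith normal form has invariant factors (1,1,1,1,1,1,1,1,1,1,1,1,1,1,1,1,1,2).

Now H_k = ker ∂_k / im ∂_{k+1}, so:

  H_0: rank C_0 − rank ∂_1 = 9 − 8 = 1, and the invariant factors of ∂_1 are all 1, so H_0 = Z.
  H_1: rank ker ∂_1 − rank ∂_2 = (27 − 8) − 18 = 1, and ∂_2 has invariant factor 2 > 1, so H_1 = Z ⊕ Z/2Z.
  H_2: rank ker ∂_2 − rank ∂_3 = (18 − 18) − 0 = 0, and there is no ∂_3, so H_2 = 0.

(K is a triangulation of the Klein bottle.)

H_0 ≅ Z,  H_1 ≅ Z ⊕ Z/2Z,  H_2 = 0.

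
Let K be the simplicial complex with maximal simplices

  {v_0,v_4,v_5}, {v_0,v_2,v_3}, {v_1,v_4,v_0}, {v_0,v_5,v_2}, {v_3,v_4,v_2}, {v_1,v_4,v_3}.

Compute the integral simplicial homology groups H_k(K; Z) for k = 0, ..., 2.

Take the total order v_0 < v_1 < v_2 < v_3 < v_4 < v_5 on the vertex set. Then K (dimension 2) consists of the simplices:

  0-simplices (6): [v_0], [v_1], [v_2], [v_3], [v_4], [v_5]
  1-simplices (12): [v_0,v_1], [v_0,v_2], [v_0,v_3], [v_0,v_4], [v_0,v_5], [v_1,v_3], [v_1,v_4], [v_2,v_3], [v_2,v_4], [v_2,v_5], [v_3,v_4], [v_4,v_5]
  2-simplices (6): [v_0,v_1,v_4], [v_0,v_2,v_3], [v_0,v_2,v_5], [v_0,v_4,v_5], [v_1,v_3,v_4], [v_2,v_3,v_4]

Hence C_0 ≅ Z^6, C_1 ≅ Z^12, C_2 ≅ Z^6.

The boundary map ∂_1: C_1 → C_0 is given by ∂[p,q] = [q] − [p].
This gives a 6×12 integer matrix of rank 5; reducing to Smith normal form yields diagonal entries (1,1,1,1,1).

Boundary ∂_2: C_2 → C_1 maps a triangle to the signed sum of its edges. For instance
  ∂[v_0,v_4,v_5] = [v_4,v_5] − [v_0,v_5] + [v_0,v_4],
  ∂[v_2,v_3,v_4] = [v_3,v_4] − [v_2,v_4] + [v_2,v_3].
As a 12×6 matrix over Z this has rank 6, with invariant factors (1,1,1,1,1,1).

Reading off H_k = ker ∂_k / im ∂_{k+1}:

  H_0: rank C_0 − rank ∂_1 = 6 − 5 = 1, and the invariant factors of ∂_1 are all 1, so H_0 ≅ Z.
  H_1: rank ker ∂_1 − rank ∂_2 = (12 − 5) − 6 = 1, and the invariant factors of ∂_2 are all 1, so H_1 ≅ Z.
  H_2: rank ker ∂_2 − rank ∂_3 = (6 − 6) − 0 = 0, and there is no ∂_3, so H_2 ≅ 0.

(K is a triangulation of the cylinder S^1 x I.)

H_0 = Z,  H_1 = Z,  H_2 = 0.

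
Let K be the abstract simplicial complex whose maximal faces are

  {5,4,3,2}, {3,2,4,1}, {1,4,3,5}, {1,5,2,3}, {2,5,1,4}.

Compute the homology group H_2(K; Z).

K has 5 vertices, 10 edges, 10 triangles, 5 3-simplices.
rank ∂_2 = 6, rank ∂_3 = 4 ⇒ b_2 = 10 − 6 − 4 = 0; all invariant factors of ∂_3 are 1 so no torsion. So H_2 ≅ 0.

H_2 = 0.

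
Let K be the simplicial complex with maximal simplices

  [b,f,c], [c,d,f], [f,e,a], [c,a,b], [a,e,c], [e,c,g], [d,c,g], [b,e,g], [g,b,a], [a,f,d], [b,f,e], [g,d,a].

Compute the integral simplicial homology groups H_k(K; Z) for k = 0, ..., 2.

H_0 = Z,  H_1 = Z_2,  H_2 = 0.

K has 7 vertices, 18 edges, 12 triangles.
rank ∂_0 = 0, rank ∂_1 = 6 ⇒ b_0 = 7 − 0 − 6 = 1; all invariant factors of ∂_1 are 1 so no torsion. So H_0 = Z.
rank ∂_1 = 6, rank ∂_2 = 12 ⇒ b_1 = 18 − 6 − 12 = 0; ∂_2 has invariant factor(s) [2] giving torsion. So H_1 = Z_2.
rank ∂_2 = 12, rank ∂_3 = 0 ⇒ b_2 = 12 − 12 − 0 = 0. So H_2 = 0.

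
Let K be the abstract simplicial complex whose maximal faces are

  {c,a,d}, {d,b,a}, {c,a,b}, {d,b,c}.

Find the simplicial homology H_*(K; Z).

H_0 ≅ Z,  H_1 = 0,  H_2 ≅ Z.

K has 4 vertices, 6 edges, 4 triangles.
rank ∂_0 = 0, rank ∂_1 = 3 ⇒ b_0 = 4 − 0 − 3 = 1; all invariant factors of ∂_1 are 1 so no torsion. So H_0 ≅ Z.
rank ∂_1 = 3, rank ∂_2 = 3 ⇒ b_1 = 6 − 3 − 3 = 0; all invariant factors of ∂_2 are 1 so no torsion. So H_1 ≅ 0.
rank ∂_2 = 3, rank ∂_3 = 0 ⇒ b_2 = 4 − 3 − 0 = 1. So H_2 ≅ Z.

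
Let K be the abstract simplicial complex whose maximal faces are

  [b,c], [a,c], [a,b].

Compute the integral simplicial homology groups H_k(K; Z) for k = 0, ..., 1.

Take the total order a < b < c on the vertex set. Then K (dimension 1) consists of the simplices:

  0-simplices (3): a, b, c
  1-simplices (3): ab, ac, bc

Hence C_0 ≅ Z^3, C_1 ≅ Z^3.

The boundary map ∂_1: C_1 → C_0 is given by ∂[p,q] = [q] − [p].
As a 3×3 matrix over Z this has rank 2, with invariant factors (1,1).

Now H_k = ker ∂_k / im ∂_{k+1}, so:

  H_0: rank C_0 − rank ∂_1 = 3 − 2 = 1, and the invariant factors of ∂_1 are all 1, so H_0 ≅ Z.
  H_1: rank ker ∂_1 − rank ∂_2 = (3 − 2) − 0 = 1, and there is no ∂_2, so H_1 ≅ Z.

(K is a triangulation of the circle S^1.)

H_0 ≅ Z,  H_1 ≅ Z.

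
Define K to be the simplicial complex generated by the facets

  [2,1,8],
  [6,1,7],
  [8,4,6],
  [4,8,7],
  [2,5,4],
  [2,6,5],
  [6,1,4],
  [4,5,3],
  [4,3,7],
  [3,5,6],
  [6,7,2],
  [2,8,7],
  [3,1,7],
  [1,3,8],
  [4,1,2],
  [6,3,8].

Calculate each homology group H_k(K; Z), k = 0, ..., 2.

H_0 ≅ Z,  H_1 ≅ Z^2,  H_2 ≅ Z.

Take the total order 1 < 2 < 3 < 4 < 5 < 6 < 7 < 8 on the vertex set. Then K (dimension 2) consists of the simplices:

  0-simplices (8): [1], [2], [3], [4], [5], [6], [7], [8]
  1-simplices (24): (24 of them)
  2-simplices (16): [1,2,4], [1,2,8], [1,3,7], [1,3,8], [1,4,6], [1,6,7], [2,4,5], [2,5,6], [2,6,7], [2,7,8], [3,4,5], [3,4,7], [3,5,6], [3,6,8], [4,6,8], [4,7,8]

Hence C_0 ≅ Z^8, C_1 ≅ Z^24, C_2 ≅ Z^16.

∂_1: C_1 → C_0 maps an edge to its endpoints' difference, ∂[p,q] = q − p. For instance
  ∂[2,8] = [8] − [2].
The 8×24 boundary matrix has rank 7 and Smith normal form diag(1,1,1,1,1,1,1).

The boundary map ∂_2: C_2 → C_1 sends each 2-simplex [p,q,r] to [q,r] − [p,r] + [p,q]. For instance
  ∂[3,4,5] = [4,5] − [3,5] + [3,4],
  ∂[1,4,6] = [4,6] − [1,6] + [1,4].
The resulting 24×16 matrix has rank 15, and its Smith normal form has invariant factors (1,1,1,1,1,1,1,1,1,1,1,1,1,1,1).

Now H_k = ker ∂_k / im ∂_{k+1}, so:

  H_0: rank C_0 − rank ∂_1 = 8 − 7 = 1, and the invariant factors of ∂_1 are all 1, so H_0 ≅ Z.
  H_1: rank ker ∂_1 − rank ∂_2 = (24 − 7) − 15 = 2, and the invariant factors of ∂_2 are all 1, so H_1 ≅ Z^2.
  H_2: rank ker ∂_2 − rank ∂_3 = (16 − 15) − 0 = 1, and there is no ∂_3, so H_2 ≅ Z.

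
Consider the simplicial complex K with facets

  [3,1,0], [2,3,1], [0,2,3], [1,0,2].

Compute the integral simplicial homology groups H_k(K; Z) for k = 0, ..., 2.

H_0 ≅ Z,  H_1 = 0,  H_2 ≅ Z.

Fix the vertex order 0 < 1 < 2 < 3 and write every simplex with vertices in increasing order. Then dim K = 2 and the simplices of K are:

  0-simplices (4): [0], [1], [2], [3]
  1-simplices (6): [0,1], [0,2], [0,3], [1,2], [1,3], [2,3]
  2-simplices (4): [0,1,2], [0,1,3], [0,2,3], [1,2,3]

so the chain groups are C_0 ≅ Z^4, C_1 ≅ Z^6, C_2 ≅ Z^4.

∂_1: C_1 → C_0 maps an edge to its endpoints' difference, ∂[p,q] = q − p. For instance
  ∂[0,3] = [3] − [0].
The resulting 4×6 matrix has rank 3, and its Smith normal form has invariant factors (1,1,1).

Boundary ∂_2: C_2 → C_1 sends each 2-simplex [p,q,r] to [q,r] − [p,r] + [p,q]. For instance
  ∂[0,2,3] = [2,3] − [0,3] + [0,2],
  ∂[0,1,2] = [1,2] − [0,2] + [0,1].
The resulting 6×4 matrix has rank 3, and its Smith normal form has invariant factors (1,1,1).

Now H_k = ker ∂_k / im ∂_{k+1}, so:

  H_0: rank C_0 − rank ∂_1 = 4 − 3 = 1, and the invariant factors of ∂_1 are all 1, so H_0 ≅ Z.
  H_1: rank ker ∂_1 − rank ∂_2 = (6 − 3) − 3 = 0, and the invariant factors of ∂_2 are all 1, so H_1 ≅ 0.
  H_2: rank ker ∂_2 − rank ∂_3 = (4 − 3) − 0 = 1, and there is no ∂_3, so H_2 ≅ Z.

As a check, the Euler characteristic is 4 − 6 + 4 = 2, which agrees with 1 − 0 + 1 = 2.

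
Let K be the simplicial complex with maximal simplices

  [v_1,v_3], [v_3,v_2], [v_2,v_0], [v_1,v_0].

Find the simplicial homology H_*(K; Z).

H_0 = Z,  H_1 = Z.

Order the vertices as v_0 < v_1 < v_2 < v_3. Listing each simplex with vertices in this order, K has dimension 1 with simplices:

  0-simplices (4): [v_0], [v_1], [v_2], [v_3]
  1-simplices (4): [v_0,v_1], [v_0,v_2], [v_1,v_3], [v_2,v_3]

giving chain groups C_0 ≅ Z^4, C_1 ≅ Z^4.

Boundary ∂_1: C_1 → C_0 is given by ∂[p,q] = [q] − [p]. For instance
  ∂[v_0,v_1] = [v_1] − [v_0].
The resulting 4×4 matrix has rank 3, and its Smith normal form has invariant factors (1,1,1).

From H_k ≅ ker(∂_k) / im(∂_{k+1}) we obtain:

  H_0: rank C_0 − rank ∂_1 = 4 − 3 = 1, and the invariant factors of ∂_1 are all 1, so H_0 = Z.
  H_1: rank ker ∂_1 − rank ∂_2 = (4 − 3) − 0 = 1, and there is no ∂_2, so H_1 = Z.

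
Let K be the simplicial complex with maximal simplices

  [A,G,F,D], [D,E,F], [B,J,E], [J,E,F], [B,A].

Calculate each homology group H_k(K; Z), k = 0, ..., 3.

H_0 ≅ Z,  H_1 ≅ Z,  H_2 = 0,  H_3 = 0.

Take the total order A < B < D < E < F < G < J on the vertex set. Then K (dimension 3) consists of the simplices:

  0-simplices (7): A, B, D, E, F, G, J
  1-simplices (13): AB, AD, AF, AG, BE, BJ, DE, DF, DG, EF, EJ, FG, FJ
  2-simplices (7): ADF, ADG, AFG, BEJ, DEF, DFG, EFJ
  3-simplices (1): ADFG

so the chain groups are C_0 ≅ Z^7, C_1 ≅ Z^13, C_2 ≅ Z^7, C_3 ≅ Z^1.

The boundary map ∂_1: C_1 → C_0 sends each edge [p,q] (with p < q) to q − p. For instance
  ∂EJ = J − E.
The 7×13 boundary matrix has rank 6 and Smith normal form diag(1,1,1,1,1,1).

The boundary map ∂_2: C_2 → C_1 sends each 2-simplex [p,q,r] to [q,r] − [p,r] + [p,q]. For instance
  ∂DFG = FG − DG + DF,
  ∂EFJ = FJ − EJ + EF.
The 13×7 boundary matrix has rank 6 and Smith normal form diag(1,1,1,1,1,1).

∂_3: C_3 → C_2 sends each 3-simplex σ to the alternating sum Σ_i (−1)^i (σ with its i-th vertex removed). For instance
  ∂ADFG = DFG − AFG + ADG − ADF.
The 7×1 boundary matrix has rank 1 and Smith normal form diag(1).

From H_k ≅ ker(∂_k) / im(∂_{k+1}) we obtain:

  H_0: rank C_0 − rank ∂_1 = 7 − 6 = 1, and the invariant factors of ∂_1 are all 1, so H_0 ≅ Z.
  H_1: rank ker ∂_1 − rank ∂_2 = (13 − 6) − 6 = 1, and the invariant factors of ∂_2 are all 1, so H_1 ≅ Z.
  H_2: rank ker ∂_2 − rank ∂_3 = (7 − 6) − 1 = 0, and the invariant factors of ∂_3 are all 1, so H_2 ≅ 0.
  H_3: rank ker ∂_3 − rank ∂_4 = (1 − 1) − 0 = 0, and there is no ∂_4, so H_3 ≅ 0.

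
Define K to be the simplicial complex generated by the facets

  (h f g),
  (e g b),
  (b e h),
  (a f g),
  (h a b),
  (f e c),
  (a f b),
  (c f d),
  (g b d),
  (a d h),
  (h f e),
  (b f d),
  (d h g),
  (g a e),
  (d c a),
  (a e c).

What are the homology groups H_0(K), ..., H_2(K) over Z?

H_0 = Z,  H_1 = Z^2,  H_2 = Z.

Fix the vertex order a < b < c < d < e < f < g < h and write every simplex with vertices in increasing order. Then dim K = 2 and the simplices of K are:

  0-simplices (8): a, b, c, d, e, f, g, h
  1-simplices (24): ab, ac, ad, ae, af, ag, ah, bd, be, bf, bg, bh, cd, ce, cf, df, dg, dh, ef, eg, eh, fg, fh, gh
  2-simplices (16): abf, abh, acd, ace, adh, aeg, afg, bdf, bdg, beg, beh, cdf, cef, dgh, efh, fgh

Hence C_0 ≅ Z^8, C_1 ≅ Z^24, C_2 ≅ Z^16.

Boundary ∂_1: C_1 → C_0 maps an edge to its endpoints' difference, ∂[p,q] = q − p.
The 8×24 boundary matrix has rank 7 and Smith normal form diag(1,1,1,1,1,1,1).

Boundary ∂_2: C_2 → C_1 sends each 2-simplex [p,q,r] to [q,r] − [p,r] + [p,q]. For instance
  ∂fgh = gh − fh + fg,
  ∂beh = eh − bh + be.
The resulting 24×16 matrix has rank 15, and its Smith normal form has invariant factors (1,1,1,1,1,1,1,1,1,1,1,1,1,1,1).

Now H_k = ker ∂_k / im ∂_{k+1}, so:

  H_0: rank C_0 − rank ∂_1 = 8 − 7 = 1, and the invariant factors of ∂_1 are all 1, so H_0 = Z.
  H_1: rank ker ∂_1 − rank ∂_2 = (24 − 7) − 15 = 2, and the invariant factors of ∂_2 are all 1, so H_1 = Z^2.
  H_2: rank ker ∂_2 − rank ∂_3 = (16 − 15) − 0 = 1, and there is no ∂_3, so H_2 = Z.

As a check, the Euler characteristic is 8 − 24 + 16 = 0, which agrees with 1 − 2 + 1 = 0.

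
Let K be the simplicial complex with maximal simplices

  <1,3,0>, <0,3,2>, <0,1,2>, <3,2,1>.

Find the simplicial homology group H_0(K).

Fix the vertex order 0 < 1 < 2 < 3 and write every simplex with vertices in increasing order. Then dim K = 2 and the simplices of K are:

  0-simplices (4): [0], [1], [2], [3]
  1-simplices (6): [0,1], [0,2], [0,3], [1,2], [1,3], [2,3]
  2-simplices (4): [0,1,2], [0,1,3], [0,2,3], [1,2,3]

Hence C_0 ≅ Z^4, C_1 ≅ Z^6, C_2 ≅ Z^4.

Boundary ∂_1: C_1 → C_0 is given by ∂[p,q] = [q] − [p].
The resulting 4×6 matrix has rank 3, and its Smith normal form has invariant factors (1,1,1).

The boundary map ∂_2: C_2 → C_1 sends each 2-simplex [p,q,r] to [q,r] − [p,r] + [p,q]. For instance
  ∂[0,2,3] = [2,3] − [0,3] + [0,2],
  ∂[0,1,2] = [1,2] − [0,2] + [0,1].
The resulting 6×4 matrix has rank 3, and its Smith normal form has invariant factors (1,1,1).

Reading off H_k = ker ∂_k / im ∂_{k+1}:

  H_0: rank C_0 − rank ∂_1 = 4 − 3 = 1, and the invariant factors of ∂_1 are all 1, so H_0 ≅ Z.

(K is a triangulation of the 2-sphere S^2.)

H_0 = Z.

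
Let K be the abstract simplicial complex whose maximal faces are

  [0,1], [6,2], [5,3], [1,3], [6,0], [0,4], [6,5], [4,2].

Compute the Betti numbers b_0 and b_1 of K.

b_0 = 1, b_1 = 2.

Take the total order 0 < 1 < 2 < 3 < 4 < 5 < 6 on the vertex set. Then K (dimension 1) consists of the simplices:

  0-simplices (7): [0], [1], [2], [3], [4], [5], [6]
  1-simplices (8): [0,1], [0,4], [0,6], [1,3], [2,4], [2,6], [3,5], [5,6]

so the chain groups are C_0 ≅ Z^7, C_1 ≅ Z^8.

The boundary map ∂_1: C_1 → C_0 is given by ∂[p,q] = [q] − [p]. For instance
  ∂[1,3] = [3] − [1].
As a 7×8 matrix over Z this has rank 6, with invariant factors (1,1,1,1,1,1).

From H_k ≅ ker(∂_k) / im(∂_{k+1}) we obtain:

  H_0: rank C_0 − rank ∂_1 = 7 − 6 = 1, and the invariant factors of ∂_1 are all 1, so H_0 ≅ Z.
  H_1: rank ker ∂_1 − rank ∂_2 = (8 − 6) − 0 = 2, and there is no ∂_2, so H_1 ≅ Z^2.

As a check, the Euler characteristic is 7 − 8 = -1, which agrees with 1 − 2 = -1.

Hence the Betti numbers are b_0 = 1, b_1 = 2.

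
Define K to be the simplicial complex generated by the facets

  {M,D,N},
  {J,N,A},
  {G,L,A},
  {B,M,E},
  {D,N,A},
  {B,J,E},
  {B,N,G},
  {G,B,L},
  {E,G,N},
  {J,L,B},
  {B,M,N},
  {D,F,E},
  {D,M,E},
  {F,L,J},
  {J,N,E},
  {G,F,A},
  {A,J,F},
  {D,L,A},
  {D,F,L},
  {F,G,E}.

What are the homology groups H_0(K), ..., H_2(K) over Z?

H_0 ≅ Z,  H_1 ≅ Z ⊕ Z_2,  H_2 = 0.

Fix the vertex order A < B < D < E < F < G < J < L < M < N and write every simplex with vertices in increasing order. Then dim K = 2 and the simplices of K are:

  0-simplices (10): A, B, D, E, F, G, J, L, M, N
  1-simplices (30): AD, AF, AG, AJ, AL, AN, BE, BG, BJ, BL, BM, BN, DE, DF, DL, DM, DN, EF, EG, EJ, EM, EN, FG, FJ, FL, GL, GN, JL, JN, MN
  2-simplices (20): ADL, ADN, AFG, AFJ, AGL, AJN, BEJ, BEM, BGL, BGN, BJL, BMN, DEF, DEM, DFL, DMN, EFG, EGN, EJN, FJL

Hence C_0 ≅ Z^10, C_1 ≅ Z^30, C_2 ≅ Z^20.

Boundary ∂_1: C_1 → C_0 maps an edge to its endpoints' difference, ∂[p,q] = q − p. For instance
  ∂BM = M − B.
The resulting 10×30 matrix has rank 9, and its Smith normal form has invariant factors (1,1,1,1,1,1,1,1,1).

Boundary ∂_2: C_2 → C_1 sends each 2-simplex [p,q,r] to [q,r] − [p,r] + [p,q]. For instance
  ∂FJL = JL − FL + FJ,
  ∂ADN = DN − AN + AD.
As a 30×20 matrix over Z this has rank 20, with invariant factors (1,1,1,1,1,1,1,1,1,1,1,1,1,1,1,1,1,1,1,2).

From H_k ≅ ker(∂_k) / im(∂_{k+1}) we obtain:

  H_0: rank C_0 − rank ∂_1 = 10 − 9 = 1, and the invariant factors of ∂_1 are all 1, so H_0 = Z.
  H_1: rank ker ∂_1 − rank ∂_2 = (30 − 9) − 20 = 1, and ∂_2 has invariant factor 2 > 1, so H_1 = Z ⊕ Z_2.
  H_2: rank ker ∂_2 − rank ∂_3 = (20 − 20) − 0 = 0, and there is no ∂_3, so H_2 = 0.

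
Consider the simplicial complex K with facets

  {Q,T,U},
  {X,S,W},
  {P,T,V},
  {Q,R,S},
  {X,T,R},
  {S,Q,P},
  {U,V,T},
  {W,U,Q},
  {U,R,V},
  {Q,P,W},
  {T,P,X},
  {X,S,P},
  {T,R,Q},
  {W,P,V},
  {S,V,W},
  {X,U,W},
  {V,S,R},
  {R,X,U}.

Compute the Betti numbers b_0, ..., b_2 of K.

Take the total order P < Q < R < S < T < U < V < W < X on the vertex set. Then K (dimension 2) consists of the simplices:

  0-simplices (9): P, Q, R, S, T, U, V, W, X
  1-simplices (27): PQ, PS, PT, PV, PW, PX, QR, QS, QT, QU, QW, RS, RT, RU, RV, RX, SV, SW, SX, TU, TV, TX, UV, UW, UX, VW, WX
  2-simplices (18): PQS, PQW, PSX, PTV, PTX, PVW, QRS, QRT, QTU, QUW, RSV, RTX, RUV, RUX, SVW, SWX, TUV, UWX

giving chain groups C_0 ≅ Z^9, C_1 ≅ Z^27, C_2 ≅ Z^18.

∂_1: C_1 → C_0 sends each edge [p,q] (with p < q) to q − p.
As a 9×27 matrix over Z this has rank 8, with invariant factors (1,1,1,1,1,1,1,1).

Boundary ∂_2: C_2 → C_1 sends each 2-simplex [p,q,r] to [q,r] − [p,r] + [p,q]. For instance
  ∂SVW = VW − SW + SV,
  ∂PTX = TX − PX + PT.
As a 27×18 matrix over Z this has rank 18, with invariant factors (1,1,1,1,1,1,1,1,1,1,1,1,1,1,1,1,1,2).

Reading off H_k = ker ∂_k / im ∂_{k+1}:

  H_0: rank C_0 − rank ∂_1 = 9 − 8 = 1, and the invariant factors of ∂_1 are all 1, so H_0 ≅ Z.
  H_1: rank ker ∂_1 − rank ∂_2 = (27 − 8) − 18 = 1, and ∂_2 has invariant factor 2 > 1, so H_1 ≅ Z × Z/2.
  H_2: rank ker ∂_2 − rank ∂_3 = (18 − 18) − 0 = 0, and there is no ∂_3, so H_2 ≅ 0.

Hence the Betti numbers are b_0 = 1, b_1 = 1, b_2 = 0.

b_0 = 1, b_1 = 1, b_2 = 0.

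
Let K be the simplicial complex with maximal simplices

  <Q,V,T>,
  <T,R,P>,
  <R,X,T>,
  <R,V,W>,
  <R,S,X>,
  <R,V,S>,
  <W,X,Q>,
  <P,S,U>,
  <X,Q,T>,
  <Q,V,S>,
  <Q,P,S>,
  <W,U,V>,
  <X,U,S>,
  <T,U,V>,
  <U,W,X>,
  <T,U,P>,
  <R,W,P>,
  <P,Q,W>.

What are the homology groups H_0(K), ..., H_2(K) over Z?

H_0 = Z,  H_1 = Z^2,  H_2 = Z.

Order the vertices as P < Q < R < S < T < U < V < W < X. Listing each simplex with vertices in this order, K has dimension 2 with simplices:

  0-simplices (9): P, Q, R, S, T, U, V, W, X
  1-simplices (27): PQ, PR, PS, PT, PU, PW, QS, QT, QV, QW, QX, RS, RT, RV, RW, RX, SU, SV, SX, TU, TV, TX, UV, UW, UX, VW, WX
  2-simplices (18): PQS, PQW, PRT, PRW, PSU, PTU, QSV, QTV, QTX, QWX, RSV, RSX, RTX, RVW, SUX, TUV, UVW, UWX

giving chain groups C_0 ≅ Z^9, C_1 ≅ Z^27, C_2 ≅ Z^18.

Boundary ∂_1: C_1 → C_0 sends each edge [p,q] (with p < q) to q − p.
The 9×27 boundary matrix has rank 8 and Smith normal form diag(1,1,1,1,1,1,1,1).

Boundary ∂_2: C_2 → C_1 maps a triangle to the signed sum of its edges. For instance
  ∂QTX = TX − QX + QT,
  ∂QSV = SV − QV + QS.
The 27×18 boundary matrix has rank 17 and Smith normal form diag(1,1,1,1,1,1,1,1,1,1,1,1,1,1,1,1,1).

From H_k ≅ ker(∂_k) / im(∂_{k+1}) we obtain:

  H_0: rank C_0 − rank ∂_1 = 9 − 8 = 1, and the invariant factors of ∂_1 are all 1, so H_0 ≅ Z.
  H_1: rank ker ∂_1 − rank ∂_2 = (27 − 8) − 17 = 2, and the invariant factors of ∂_2 are all 1, so H_1 ≅ Z^2.
  H_2: rank ker ∂_2 − rank ∂_3 = (18 − 17) − 0 = 1, and there is no ∂_3, so H_2 ≅ Z.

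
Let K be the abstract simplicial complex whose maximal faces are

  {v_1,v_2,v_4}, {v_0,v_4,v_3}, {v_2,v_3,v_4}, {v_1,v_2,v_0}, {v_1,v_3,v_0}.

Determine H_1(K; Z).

Fix the vertex order v_0 < v_1 < v_2 < v_3 < v_4 and write every simplex with vertices in increasing order. Then dim K = 2 and the simplices of K are:

  0-simplices (5): [v_0], [v_1], [v_2], [v_3], [v_4]
  1-simplices (10): [v_0,v_1], [v_0,v_2], [v_0,v_3], [v_0,v_4], [v_1,v_2], [v_1,v_3], [v_1,v_4], [v_2,v_3], [v_2,v_4], [v_3,v_4]
  2-simplices (5): [v_0,v_1,v_2], [v_0,v_1,v_3], [v_0,v_3,v_4], [v_1,v_2,v_4], [v_2,v_3,v_4]

so the chain groups are C_0 ≅ Z^5, C_1 ≅ Z^10, C_2 ≅ Z^5.

∂_1: C_1 → C_0 maps an edge to its endpoints' difference, ∂[p,q] = q − p. For instance
  ∂[v_3,v_4] = [v_4] − [v_3].
This gives a 5×10 integer matrix of rank 4; reducing to Smith normal form yields diagonal entries (1,1,1,1).

The boundary map ∂_2: C_2 → C_1 sends each 2-simplex [p,q,r] to [q,r] − [p,r] + [p,q]. For instance
  ∂[v_0,v_1,v_2] = [v_1,v_2] − [v_0,v_2] + [v_0,v_1],
  ∂[v_2,v_3,v_4] = [v_3,v_4] − [v_2,v_4] + [v_2,v_3].
The resulting 10×5 matrix has rank 5, and its Smith normal form has invariant factors (1,1,1,1,1).

Reading off H_k = ker ∂_k / im ∂_{k+1}:

  H_1: rank ker ∂_1 − rank ∂_2 = (10 − 4) − 5 = 1, and the invariant factors of ∂_2 are all 1, so H_1 = Z.

H_1 ≅ Z.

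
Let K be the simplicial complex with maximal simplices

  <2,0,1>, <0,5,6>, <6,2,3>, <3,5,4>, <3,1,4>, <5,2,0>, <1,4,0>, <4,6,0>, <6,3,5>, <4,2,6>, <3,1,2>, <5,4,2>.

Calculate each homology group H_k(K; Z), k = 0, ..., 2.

H_0 ≅ Z,  H_1 ≅ Z/2Z,  H_2 = 0.

Take the total order 0 < 1 < 2 < 3 < 4 < 5 < 6 on the vertex set. Then K (dimension 2) consists of the simplices:

  0-simplices (7): [0], [1], [2], [3], [4], [5], [6]
  1-simplices (18): [0,1], [0,2], [0,4], [0,5], [0,6], [1,2], [1,3], [1,4], [2,3], [2,4], [2,5], [2,6], [3,4], [3,5], [3,6], [4,5], [4,6], [5,6]
  2-simplices (12): [0,1,2], [0,1,4], [0,2,5], [0,4,6], [0,5,6], [1,2,3], [1,3,4], [2,3,6], [2,4,5], [2,4,6], [3,4,5], [3,5,6]

giving chain groups C_0 ≅ Z^7, C_1 ≅ Z^18, C_2 ≅ Z^12.

∂_1: C_1 → C_0 maps an edge to its endpoints' difference, ∂[p,q] = q − p. For instance
  ∂[3,4] = [4] − [3].
The 7×18 boundary matrix has rank 6 and Smith normal form diag(1,1,1,1,1,1).

∂_2: C_2 → C_1 acts by ∂[p,q,r] = [q,r] − [p,r] + [p,q]. For instance
  ∂[1,2,3] = [2,3] − [1,3] + [1,2],
  ∂[0,5,6] = [5,6] − [0,6] + [0,5].
As a 18×12 matrix over Z this has rank 12, with invariant factors (1,1,1,1,1,1,1,1,1,1,1,2).

Now H_k = ker ∂_k / im ∂_{k+1}, so:

  H_0: rank C_0 − rank ∂_1 = 7 − 6 = 1, and the invariant factors of ∂_1 are all 1, so H_0 ≅ Z.
  H_1: rank ker ∂_1 − rank ∂_2 = (18 − 6) − 12 = 0, and ∂_2 has invariant factor 2 > 1, so H_1 ≅ Z/2Z.
  H_2: rank ker ∂_2 − rank ∂_3 = (12 − 12) − 0 = 0, and there is no ∂_3, so H_2 ≅ 0.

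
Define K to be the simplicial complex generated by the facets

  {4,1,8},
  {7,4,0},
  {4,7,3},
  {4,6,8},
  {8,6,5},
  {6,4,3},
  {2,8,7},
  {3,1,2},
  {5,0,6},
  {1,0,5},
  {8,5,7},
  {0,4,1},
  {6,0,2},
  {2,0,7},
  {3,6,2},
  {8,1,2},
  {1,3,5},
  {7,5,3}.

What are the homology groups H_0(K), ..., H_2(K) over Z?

H_0 = Z,  H_1 = Z^2,  H_2 = Z.

Take the total order 0 < 1 < 2 < 3 < 4 < 5 < 6 < 7 < 8 on the vertex set. Then K (dimension 2) consists of the simplices:

  0-simplices (9): [0], [1], [2], [3], [4], [5], [6], [7], [8]
  1-simplices (27): (27 of them)
  2-simplices (18): [0,1,4], [0,1,5], [0,2,6], [0,2,7], [0,4,7], [0,5,6], [1,2,3], [1,2,8], [1,3,5], [1,4,8], [2,3,6], [2,7,8], [3,4,6], [3,4,7], [3,5,7], [4,6,8], [5,6,8], [5,7,8]

so the chain groups are C_0 ≅ Z^9, C_1 ≅ Z^27, C_2 ≅ Z^18.

∂_1: C_1 → C_0 sends each edge [p,q] (with p < q) to q − p.
The resulting 9×27 matrix has rank 8, and its Smith normal form has invariant factors (1,1,1,1,1,1,1,1).

The boundary map ∂_2: C_2 → C_1 acts by ∂[p,q,r] = [q,r] − [p,r] + [p,q]. For instance
  ∂[1,3,5] = [3,5] − [1,5] + [1,3],
  ∂[4,6,8] = [6,8] − [4,8] + [4,6].
This gives a 27×18 integer matrix of rank 17; reducing to Smith normal form yields diagonal entries (1,1,1,1,1,1,1,1,1,1,1,1,1,1,1,1,1).

Now H_k = ker ∂_k / im ∂_{k+1}, so:

  H_0: rank C_0 − rank ∂_1 = 9 − 8 = 1, and the invariant factors of ∂_1 are all 1, so H_0 = Z.
  H_1: rank ker ∂_1 − rank ∂_2 = (27 − 8) − 17 = 2, and the invariant factors of ∂_2 are all 1, so H_1 = Z^2.
  H_2: rank ker ∂_2 − rank ∂_3 = (18 − 17) − 0 = 1, and there is no ∂_3, so H_2 = Z.

As a check, the Euler characteristic is 9 − 27 + 18 = 0, which agrees with 1 − 2 + 1 = 0.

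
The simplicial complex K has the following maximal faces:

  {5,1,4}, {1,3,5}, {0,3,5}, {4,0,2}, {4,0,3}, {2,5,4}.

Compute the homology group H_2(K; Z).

K has 6 vertices, 12 edges, 6 triangles.
rank ∂_2 = 6, rank ∂_3 = 0 ⇒ b_2 = 6 − 6 − 0 = 0. So H_2 ≅ 0.

H_2 = 0.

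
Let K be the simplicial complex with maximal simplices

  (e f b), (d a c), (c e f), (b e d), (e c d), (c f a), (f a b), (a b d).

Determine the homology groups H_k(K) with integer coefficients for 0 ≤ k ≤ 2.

H_0 = Z,  H_1 = 0,  H_2 = Z.

We work with the vertex ordering a < b < c < d < e < f. The simplices of K, each written with vertices in increasing order, are:

  0-simplices (6): a, b, c, d, e, f
  1-simplices (12): ab, ac, ad, af, bd, be, bf, cd, ce, cf, de, ef
  2-simplices (8): abd, abf, acd, acf, bde, bef, cde, cef

Hence C_0 ≅ Z^6, C_1 ≅ Z^12, C_2 ≅ Z^8.

Boundary ∂_1: C_1 → C_0 sends each edge [p,q] (with p < q) to q − p.
The resulting 6×12 matrix has rank 5, and its Smith normal form has invariant factors (1,1,1,1,1).

The boundary map ∂_2: C_2 → C_1 sends each 2-simplex [p,q,r] to [q,r] − [p,r] + [p,q]. For instance
  ∂bde = de − be + bd,
  ∂cde = de − ce + cd.
As a 12×8 matrix over Z this has rank 7, with invariant factors (1,1,1,1,1,1,1).

From H_k ≅ ker(∂_k) / im(∂_{k+1}) we obtain:

  H_0: rank C_0 − rank ∂_1 = 6 − 5 = 1, and the invariant factors of ∂_1 are all 1, so H_0 = Z.
  H_1: rank ker ∂_1 − rank ∂_2 = (12 − 5) − 7 = 0, and the invariant factors of ∂_2 are all 1, so H_1 = 0.
  H_2: rank ker ∂_2 − rank ∂_3 = (8 − 7) − 0 = 1, and there is no ∂_3, so H_2 = Z.

As a check, the Euler characteristic is 6 − 12 + 8 = 2, which agrees with 1 − 0 + 1 = 2.
(K is a triangulation of the 2-sphere S^2.)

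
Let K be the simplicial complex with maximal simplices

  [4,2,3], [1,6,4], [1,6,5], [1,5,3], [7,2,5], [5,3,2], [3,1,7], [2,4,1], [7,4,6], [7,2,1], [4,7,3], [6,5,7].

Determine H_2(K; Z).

We work with the vertex ordering 1 < 2 < 3 < 4 < 5 < 6 < 7. The simplices of K, each written with vertices in increasing order, are:

  0-simplices (7): [1], [2], [3], [4], [5], [6], [7]
  1-simplices (18): [1,2], [1,3], [1,4], [1,5], [1,6], [1,7], [2,3], [2,4], [2,5], [2,7], [3,4], [3,5], [3,7], [4,6], [4,7], [5,6], [5,7], [6,7]
  2-simplices (12): [1,2,4], [1,2,7], [1,3,5], [1,3,7], [1,4,6], [1,5,6], [2,3,4], [2,3,5], [2,5,7], [3,4,7], [4,6,7], [5,6,7]

Hence C_0 ≅ Z^7, C_1 ≅ Z^18, C_2 ≅ Z^12.

∂_1: C_1 → C_0 is given by ∂[p,q] = [q] − [p].
This gives a 7×18 integer matrix of rank 6; reducing to Smith normal form yields diagonal entries (1,1,1,1,1,1).

The boundary map ∂_2: C_2 → C_1 sends each 2-simplex [p,q,r] to [q,r] − [p,r] + [p,q]. For instance
  ∂[1,3,5] = [3,5] − [1,5] + [1,3],
  ∂[5,6,7] = [6,7] − [5,7] + [5,6].
As a 18×12 matrix over Z this has rank 12, with invariant factors (1,1,1,1,1,1,1,1,1,1,1,2).

Reading off H_k = ker ∂_k / im ∂_{k+1}:

  H_2: rank ker ∂_2 − rank ∂_3 = (12 − 12) − 0 = 0, and there is no ∂_3, so H_2 = 0.

(K is a triangulation of the real projective plane RP^2.)

H_2 ≅ 0.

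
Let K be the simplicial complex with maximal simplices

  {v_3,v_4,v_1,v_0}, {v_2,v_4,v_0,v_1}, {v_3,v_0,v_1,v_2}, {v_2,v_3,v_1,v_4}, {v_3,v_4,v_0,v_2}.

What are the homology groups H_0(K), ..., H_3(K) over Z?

H_0 ≅ Z,  H_1 = 0,  H_2 = 0,  H_3 ≅ Z.

We work with the vertex ordering v_0 < v_1 < v_2 < v_3 < v_4. The simplices of K, each written with vertices in increasing order, are:

  0-simplices (5): [v_0], [v_1], [v_2], [v_3], [v_4]
  1-simplices (10): [v_0,v_1], [v_0,v_2], [v_0,v_3], [v_0,v_4], [v_1,v_2], [v_1,v_3], [v_1,v_4], [v_2,v_3], [v_2,v_4], [v_3,v_4]
  2-simplices (10): [v_0,v_1,v_2], [v_0,v_1,v_3], [v_0,v_1,v_4], [v_0,v_2,v_3], [v_0,v_2,v_4], [v_0,v_3,v_4], [v_1,v_2,v_3], [v_1,v_2,v_4], [v_1,v_3,v_4], [v_2,v_3,v_4]
  3-simplices (5): [v_0,v_1,v_2,v_3], [v_0,v_1,v_2,v_4], [v_0,v_1,v_3,v_4], [v_0,v_2,v_3,v_4], [v_1,v_2,v_3,v_4]

giving chain groups C_0 ≅ Z^5, C_1 ≅ Z^10, C_2 ≅ Z^10, C_3 ≅ Z^5.

Boundary ∂_1: C_1 → C_0 maps an edge to its endpoints' difference, ∂[p,q] = q − p.
As a 5×10 matrix over Z this has rank 4, with invariant factors (1,1,1,1).

The boundary map ∂_2: C_2 → C_1 maps a triangle to the signed sum of its edges. For instance
  ∂[v_1,v_3,v_4] = [v_3,v_4] − [v_1,v_4] + [v_1,v_3],
  ∂[v_0,v_1,v_2] = [v_1,v_2] − [v_0,v_2] + [v_0,v_1].
The resulting 10×10 matrix has rank 6, and its Smith normal form has invariant factors (1,1,1,1,1,1).

∂_3: C_3 → C_2 sends each 3-simplex σ to the alternating sum Σ_i (−1)^i (σ with its i-th vertex removed). For instance
  ∂[v_1,v_2,v_3,v_4] = [v_2,v_3,v_4] − [v_1,v_3,v_4] + [v_1,v_2,v_4] − [v_1,v_2,v_3],
  ∂[v_0,v_2,v_3,v_4] = [v_2,v_3,v_4] − [v_0,v_3,v_4] + [v_0,v_2,v_4] − [v_0,v_2,v_3].
The 10×5 boundary matrix has rank 4 and Smith normal form diag(1,1,1,1).

Computing H_k = (kernel of ∂_k) / (image of ∂_{k+1}):

  H_0: rank C_0 − rank ∂_1 = 5 − 4 = 1, and the invariant factors of ∂_1 are all 1, so H_0 = Z.
  H_1: rank ker ∂_1 − rank ∂_2 = (10 − 4) − 6 = 0, and the invariant factors of ∂_2 are all 1, so H_1 = 0.
  H_2: rank ker ∂_2 − rank ∂_3 = (10 − 6) − 4 = 0, and the invariant factors of ∂_3 are all 1, so H_2 = 0.
  H_3: rank ker ∂_3 − rank ∂_4 = (5 − 4) − 0 = 1, and there is no ∂_4, so H_3 = Z.

As a check, the Euler characteristic is 5 − 10 + 10 − 5 = 0, which agrees with 1 − 0 + 0 − 1 = 0.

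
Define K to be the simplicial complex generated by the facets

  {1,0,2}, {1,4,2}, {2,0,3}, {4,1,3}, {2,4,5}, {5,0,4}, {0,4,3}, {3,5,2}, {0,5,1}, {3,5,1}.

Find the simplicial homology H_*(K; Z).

We work with the vertex ordering 0 < 1 < 2 < 3 < 4 < 5. The simplices of K, each written with vertices in increasing order, are:

  0-simplices (6): [0], [1], [2], [3], [4], [5]
  1-simplices (15): [0,1], [0,2], [0,3], [0,4], [0,5], [1,2], [1,3], [1,4], [1,5], [2,3], [2,4], [2,5], [3,4], [3,5], [4,5]
  2-simplices (10): [0,1,2], [0,1,5], [0,2,3], [0,3,4], [0,4,5], [1,2,4], [1,3,4], [1,3,5], [2,3,5], [2,4,5]

so the chain groups are C_0 ≅ Z^6, C_1 ≅ Z^15, C_2 ≅ Z^10.

Boundary ∂_1: C_1 → C_0 sends each edge [p,q] (with p < q) to q − p. For instance
  ∂[1,5] = [5] − [1].
As a 6×15 matrix over Z this has rank 5, with invariant factors (1,1,1,1,1).

Boundary ∂_2: C_2 → C_1 maps a triangle to the signed sum of its edges. For instance
  ∂[1,3,4] = [3,4] − [1,4] + [1,3],
  ∂[1,2,4] = [2,4] − [1,4] + [1,2].
The resulting 15×10 matrix has rank 10, and its Smith normal form has invariant factors (1,1,1,1,1,1,1,1,1,2).

From H_k ≅ ker(∂_k) / im(∂_{k+1}) we obtain:

  H_0: rank C_0 − rank ∂_1 = 6 − 5 = 1, and the invariant factors of ∂_1 are all 1, so H_0 = Z.
  H_1: rank ker ∂_1 − rank ∂_2 = (15 − 5) − 10 = 0, and ∂_2 has invariant factor 2 > 1, so H_1 = Z/2Z.
  H_2: rank ker ∂_2 − rank ∂_3 = (10 − 10) − 0 = 0, and there is no ∂_3, so H_2 = 0.

(K is a triangulation of the real projective plane RP^2.)

H_0 = Z,  H_1 = Z/2Z,  H_2 = 0.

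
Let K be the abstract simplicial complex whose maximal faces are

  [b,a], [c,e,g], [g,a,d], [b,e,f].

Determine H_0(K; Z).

H_0 = Z.

Order the vertices as a < b < c < d < e < f < g. Listing each simplex with vertices in this order, K has dimension 2 with simplices:

  0-simplices (7): a, b, c, d, e, f, g
  1-simplices (10): ab, ad, ag, be, bf, ce, cg, dg, ef, eg
  2-simplices (3): adg, bef, ceg

so the chain groups are C_0 ≅ Z^7, C_1 ≅ Z^10, C_2 ≅ Z^3.

Boundary ∂_1: C_1 → C_0 is given by ∂[p,q] = [q] − [p]. For instance
  ∂ad = d − a.
As a 7×10 matrix over Z this has rank 6, with invariant factors (1,1,1,1,1,1).

The boundary map ∂_2: C_2 → C_1 sends each 2-simplex [p,q,r] to [q,r] − [p,r] + [p,q]. For instance
  ∂adg = dg − ag + ad,
  ∂ceg = eg − cg + ce.
The resulting 10×3 matrix has rank 3, and its Smith normal form has invariant factors (1,1,1).

Reading off H_k = ker ∂_k / im ∂_{k+1}:

  H_0: rank C_0 − rank ∂_1 = 7 − 6 = 1, and the invariant factors of ∂_1 are all 1, so H_0 ≅ Z.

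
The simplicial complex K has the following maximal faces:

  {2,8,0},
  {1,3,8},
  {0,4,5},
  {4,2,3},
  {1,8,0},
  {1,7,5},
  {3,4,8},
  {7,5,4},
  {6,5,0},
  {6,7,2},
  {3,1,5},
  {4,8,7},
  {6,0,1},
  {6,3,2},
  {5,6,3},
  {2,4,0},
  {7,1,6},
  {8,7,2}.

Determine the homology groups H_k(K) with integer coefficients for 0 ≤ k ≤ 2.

H_0 = Z,  H_1 = Z ⊕ Z/2,  H_2 = 0.

Order the vertices as 0 < 1 < 2 < 3 < 4 < 5 < 6 < 7 < 8. Listing each simplex with vertices in this order, K has dimension 2 with simplices:

  0-simplices (9): [0], [1], [2], [3], [4], [5], [6], [7], [8]
  1-simplices (27): (27 of them)
  2-simplices (18): [0,1,6], [0,1,8], [0,2,4], [0,2,8], [0,4,5], [0,5,6], [1,3,5], [1,3,8], [1,5,7], [1,6,7], [2,3,4], [2,3,6], [2,6,7], [2,7,8], [3,4,8], [3,5,6], [4,5,7], [4,7,8]

so the chain groups are C_0 ≅ Z^9, C_1 ≅ Z^27, C_2 ≅ Z^18.

The boundary map ∂_1: C_1 → C_0 is given by ∂[p,q] = [q] − [p].
The resulting 9×27 matrix has rank 8, and its Smith normal form has invariant factors (1,1,1,1,1,1,1,1).

The boundary map ∂_2: C_2 → C_1 sends each 2-simplex [p,q,r] to [q,r] − [p,r] + [p,q]. For instance
  ∂[0,2,8] = [2,8] − [0,8] + [0,2],
  ∂[3,4,8] = [4,8] − [3,8] + [3,4].
The 27×18 boundary matrix has rank 18 and Smith normal form diag(1,1,1,1,1,1,1,1,1,1,1,1,1,1,1,1,1,2).

Now H_k = ker ∂_k / im ∂_{k+1}, so:

  H_0: rank C_0 − rank ∂_1 = 9 − 8 = 1, and the invariant factors of ∂_1 are all 1, so H_0 ≅ Z.
  H_1: rank ker ∂_1 − rank ∂_2 = (27 − 8) − 18 = 1, and ∂_2 has invariant factor 2 > 1, so H_1 ≅ Z ⊕ Z/2.
  H_2: rank ker ∂_2 − rank ∂_3 = (18 − 18) − 0 = 0, and there is no ∂_3, so H_2 ≅ 0.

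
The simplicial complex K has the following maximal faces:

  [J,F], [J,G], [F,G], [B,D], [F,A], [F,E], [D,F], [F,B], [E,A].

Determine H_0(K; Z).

H_0 = Z.

Fix the vertex order A < B < D < E < F < G < J and write every simplex with vertices in increasing order. Then dim K = 1 and the simplices of K are:

  0-simplices (7): A, B, D, E, F, G, J
  1-simplices (9): AE, AF, BD, BF, DF, EF, FG, FJ, GJ

Hence C_0 ≅ Z^7, C_1 ≅ Z^9.

∂_1: C_1 → C_0 sends each edge [p,q] (with p < q) to q − p. For instance
  ∂BD = D − B.
This gives a 7×9 integer matrix of rank 6; reducing to Smith normal form yields diagonal entries (1,1,1,1,1,1).

Computing H_k = (kernel of ∂_k) / (image of ∂_{k+1}):

  H_0: rank C_0 − rank ∂_1 = 7 − 6 = 1, and the invariant factors of ∂_1 are all 1, so H_0 = Z.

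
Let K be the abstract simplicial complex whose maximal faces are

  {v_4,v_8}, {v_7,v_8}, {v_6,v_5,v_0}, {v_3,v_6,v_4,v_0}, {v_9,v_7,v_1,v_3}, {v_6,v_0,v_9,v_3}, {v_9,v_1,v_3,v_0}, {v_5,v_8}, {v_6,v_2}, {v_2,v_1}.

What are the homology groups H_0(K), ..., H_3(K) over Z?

Take the total order v_0 < v_1 < v_2 < v_3 < v_4 < v_5 < v_6 < v_7 < v_8 < v_9 on the vertex set. Then K (dimension 3) consists of the simplices:

  0-simplices (10): [v_0], [v_1], [v_2], [v_3], [v_4], [v_5], [v_6], [v_7], [v_8], [v_9]
  1-simplices (22): (22 of them)
  2-simplices (14): (14 of them)
  3-simplices (4): [v_0,v_1,v_3,v_9], [v_0,v_3,v_4,v_6], [v_0,v_3,v_6,v_9], [v_1,v_3,v_7,v_9]

so the chain groups are C_0 ≅ Z^10, C_1 ≅ Z^22, C_2 ≅ Z^14, C_3 ≅ Z^4.

Boundary ∂_1: C_1 → C_0 is given by ∂[p,q] = [q] − [p]. For instance
  ∂[v_7,v_8] = [v_8] − [v_7].
The 10×22 boundary matrix has rank 9 and Smith normal form diag(1,1,1,1,1,1,1,1,1).

∂_2: C_2 → C_1 sends each 2-simplex [p,q,r] to [q,r] − [p,r] + [p,q]. For instance
  ∂[v_0,v_4,v_6] = [v_4,v_6] − [v_0,v_6] + [v_0,v_4],
  ∂[v_1,v_3,v_7] = [v_3,v_7] − [v_1,v_7] + [v_1,v_3].
This gives a 22×14 integer matrix of rank 10; reducing to Smith normal form yields diagonal entries (1,1,1,1,1,1,1,1,1,1).

The boundary map ∂_3: C_3 → C_2 sends each 3-simplex σ to the alternating sum Σ_i (−1)^i (σ with its i-th vertex removed). For instance
  ∂[v_0,v_1,v_3,v_9] = [v_1,v_3,v_9] − [v_0,v_3,v_9] + [v_0,v_1,v_9] − [v_0,v_1,v_3],
  ∂[v_1,v_3,v_7,v_9] = [v_3,v_7,v_9] − [v_1,v_7,v_9] + [v_1,v_3,v_9] − [v_1,v_3,v_7].
As a 14×4 matrix over Z this has rank 4, with invariant factors (1,1,1,1).

Computing H_k = (kernel of ∂_k) / (image of ∂_{k+1}):

  H_0: rank C_0 − rank ∂_1 = 10 − 9 = 1, and the invariant factors of ∂_1 are all 1, so H_0 ≅ Z.
  H_1: rank ker ∂_1 − rank ∂_2 = (22 − 9) − 10 = 3, and the invariant factors of ∂_2 are all 1, so H_1 ≅ Z^3.
  H_2: rank ker ∂_2 − rank ∂_3 = (14 − 10) − 4 = 0, and the invariant factors of ∂_3 are all 1, so H_2 ≅ 0.
  H_3: rank ker ∂_3 − rank ∂_4 = (4 − 4) − 0 = 0, and there is no ∂_4, so H_3 ≅ 0.

H_0 = Z,  H_1 = Z^3,  H_2 = 0,  H_3 = 0.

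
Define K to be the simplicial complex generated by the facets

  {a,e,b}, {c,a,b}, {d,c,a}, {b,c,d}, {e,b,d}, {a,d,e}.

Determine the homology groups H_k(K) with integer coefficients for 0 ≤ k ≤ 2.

K has 5 vertices, 9 edges, 6 triangles.
rank ∂_0 = 0, rank ∂_1 = 4 ⇒ b_0 = 5 − 0 − 4 = 1; all invariant factors of ∂_1 are 1 so no torsion. So H_0 = Z.
rank ∂_1 = 4, rank ∂_2 = 5 ⇒ b_1 = 9 − 4 − 5 = 0; all invariant factors of ∂_2 are 1 so no torsion. So H_1 = 0.
rank ∂_2 = 5, rank ∂_3 = 0 ⇒ b_2 = 6 − 5 − 0 = 1. So H_2 = Z.

H_0 = Z,  H_1 = 0,  H_2 = Z.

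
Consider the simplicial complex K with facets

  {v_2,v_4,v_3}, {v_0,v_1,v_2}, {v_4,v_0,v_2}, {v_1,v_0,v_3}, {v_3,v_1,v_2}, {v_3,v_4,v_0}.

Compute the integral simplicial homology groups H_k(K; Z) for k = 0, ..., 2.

Fix the vertex order v_0 < v_1 < v_2 < v_3 < v_4 and write every simplex with vertices in increasing order. Then dim K = 2 and the simplices of K are:

  0-simplices (5): [v_0], [v_1], [v_2], [v_3], [v_4]
  1-simplices (9): [v_0,v_1], [v_0,v_2], [v_0,v_3], [v_0,v_4], [v_1,v_2], [v_1,v_3], [v_2,v_3], [v_2,v_4], [v_3,v_4]
  2-simplices (6): [v_0,v_1,v_2], [v_0,v_1,v_3], [v_0,v_2,v_4], [v_0,v_3,v_4], [v_1,v_2,v_3], [v_2,v_3,v_4]

Hence C_0 ≅ Z^5, C_1 ≅ Z^9, C_2 ≅ Z^6.

∂_1: C_1 → C_0 maps an edge to its endpoints' difference, ∂[p,q] = q − p.
This gives a 5×9 integer matrix of rank 4; reducing to Smith normal form yields diagonal entries (1,1,1,1).

Boundary ∂_2: C_2 → C_1 acts by ∂[p,q,r] = [q,r] − [p,r] + [p,q]. For instance
  ∂[v_0,v_1,v_3] = [v_1,v_3] − [v_0,v_3] + [v_0,v_1],
  ∂[v_2,v_3,v_4] = [v_3,v_4] − [v_2,v_4] + [v_2,v_3].
The resulting 9×6 matrix has rank 5, and its Smith normal form has invariant factors (1,1,1,1,1).

Computing H_k = (kernel of ∂_k) / (image of ∂_{k+1}):

  H_0: rank C_0 − rank ∂_1 = 5 − 4 = 1, and the invariant factors of ∂_1 are all 1, so H_0 ≅ Z.
  H_1: rank ker ∂_1 − rank ∂_2 = (9 − 4) − 5 = 0, and the invariant factors of ∂_2 are all 1, so H_1 ≅ 0.
  H_2: rank ker ∂_2 − rank ∂_3 = (6 − 5) − 0 = 1, and there is no ∂_3, so H_2 ≅ Z.

As a check, the Euler characteristic is 5 − 9 + 6 = 2, which agrees with 1 − 0 + 1 = 2.

H_0 ≅ Z,  H_1 = 0,  H_2 ≅ Z.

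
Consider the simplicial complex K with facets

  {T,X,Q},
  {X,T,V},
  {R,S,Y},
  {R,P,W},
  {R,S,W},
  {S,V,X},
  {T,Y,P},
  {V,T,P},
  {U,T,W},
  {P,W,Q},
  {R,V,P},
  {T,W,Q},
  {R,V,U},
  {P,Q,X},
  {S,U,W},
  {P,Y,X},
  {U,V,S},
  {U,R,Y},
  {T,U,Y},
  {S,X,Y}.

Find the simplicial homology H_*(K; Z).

H_0 ≅ Z,  H_1 ≅ Z ⊕ Z/2Z,  H_2 = 0.

We work with the vertex ordering P < Q < R < S < T < U < V < W < X < Y. The simplices of K, each written with vertices in increasing order, are:

  0-simplices (10): P, Q, R, S, T, U, V, W, X, Y
  1-simplices (30): PQ, PR, PT, PV, PW, PX, PY, QT, QW, QX, RS, RU, RV, RW, RY, SU, SV, SW, SX, SY, TU, TV, TW, TX, TY, UV, UW, UY, VX, XY
  2-simplices (20): PQW, PQX, PRV, PRW, PTV, PTY, PXY, QTW, QTX, RSW, RSY, RUV, RUY, SUV, SUW, SVX, SXY, TUW, TUY, TVX

Hence C_0 ≅ Z^10, C_1 ≅ Z^30, C_2 ≅ Z^20.

The boundary map ∂_1: C_1 → C_0 is given by ∂[p,q] = [q] − [p]. For instance
  ∂UV = V − U.
This gives a 10×30 integer matrix of rank 9; reducing to Smith normal form yields diagonal entries (1,1,1,1,1,1,1,1,1).

∂_2: C_2 → C_1 maps a triangle to the signed sum of its edges. For instance
  ∂PQX = QX − PX + PQ,
  ∂QTW = TW − QW + QT.
The resulting 30×20 matrix has rank 20, and its Smith normal form has invariant factors (1,1,1,1,1,1,1,1,1,1,1,1,1,1,1,1,1,1,1,2).

Now H_k = ker ∂_k / im ∂_{k+1}, so:

  H_0: rank C_0 − rank ∂_1 = 10 − 9 = 1, and the invariant factors of ∂_1 are all 1, so H_0 = Z.
  H_1: rank ker ∂_1 − rank ∂_2 = (30 − 9) − 20 = 1, and ∂_2 has invariant factor 2 > 1, so H_1 = Z ⊕ Z/2Z.
  H_2: rank ker ∂_2 − rank ∂_3 = (20 − 20) − 0 = 0, and there is no ∂_3, so H_2 = 0.

As a check, the Euler characteristic is 10 − 30 + 20 = 0, which agrees with 1 − 1 + 0 = 0.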